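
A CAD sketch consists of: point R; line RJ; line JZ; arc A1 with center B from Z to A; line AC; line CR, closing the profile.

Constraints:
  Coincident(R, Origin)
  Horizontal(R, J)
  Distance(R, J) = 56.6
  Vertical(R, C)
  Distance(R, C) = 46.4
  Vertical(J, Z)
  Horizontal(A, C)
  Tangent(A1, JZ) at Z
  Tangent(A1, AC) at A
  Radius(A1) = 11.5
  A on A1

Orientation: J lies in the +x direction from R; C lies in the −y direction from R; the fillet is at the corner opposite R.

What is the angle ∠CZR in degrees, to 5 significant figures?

43.143°

R is at the origin; RJ is horizontal with |RJ| = 56.6 and J on the +x side, so J = (56.600, 0.0000). RC is vertical with |RC| = 46.4 and C on the −y side, so C = (0.0000, -46.400). The virtual corner opposite R is at (56.600, -46.400). The tangent condition forces BZ to be normal to JZ and A1 meets AC tangentially, so BA is at right angles to AC, with radius 11.5, so the center B sits 11.5 in from both sides at B = (45.100, -34.900). That places the tangent points at Z = (56.600, -34.900) on JZ and A = (45.100, -46.400) on AC. Then cos ∠CZR = ZC·ZR / (|ZC||ZR|), giving 43.143°.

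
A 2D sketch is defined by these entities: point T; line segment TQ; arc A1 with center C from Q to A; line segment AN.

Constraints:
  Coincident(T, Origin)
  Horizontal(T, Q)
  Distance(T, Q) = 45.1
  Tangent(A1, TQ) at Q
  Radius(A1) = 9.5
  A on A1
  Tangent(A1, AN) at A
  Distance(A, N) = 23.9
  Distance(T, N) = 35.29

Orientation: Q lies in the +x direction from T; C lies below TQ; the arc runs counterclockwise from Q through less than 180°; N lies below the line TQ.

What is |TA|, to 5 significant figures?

37.226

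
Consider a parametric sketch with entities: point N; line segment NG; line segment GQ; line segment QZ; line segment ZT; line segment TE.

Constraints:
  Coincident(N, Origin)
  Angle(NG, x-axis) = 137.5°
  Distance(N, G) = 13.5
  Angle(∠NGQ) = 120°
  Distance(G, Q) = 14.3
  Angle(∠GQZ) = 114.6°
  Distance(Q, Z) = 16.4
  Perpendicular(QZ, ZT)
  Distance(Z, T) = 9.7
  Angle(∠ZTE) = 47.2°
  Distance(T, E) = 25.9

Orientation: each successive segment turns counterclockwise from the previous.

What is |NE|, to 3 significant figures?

32.2

N is at the origin; NG runs at 137.5° with length 13.5, so G = (-9.95, 9.12). ∠NGQ = 120.0° gives GQ at -162° from the x-axis; with |GQ| = 14.3, Q = (-23.6, 4.82). ∠GQZ = 114.6° gives QZ at -97.1° from the x-axis; with |QZ| = 16.4, Z = (-25.6, -11.5). QZ ⟂ ZT, so ZT runs at -7.10°; with |ZT| = 9.7, T = (-16.0, -12.7). ∠ZTE = 47.2° gives TE at 126° from the x-axis; with |TE| = 25.9, E = (-31.1, 8.38). Then |NE| = |E − N| = 32.2.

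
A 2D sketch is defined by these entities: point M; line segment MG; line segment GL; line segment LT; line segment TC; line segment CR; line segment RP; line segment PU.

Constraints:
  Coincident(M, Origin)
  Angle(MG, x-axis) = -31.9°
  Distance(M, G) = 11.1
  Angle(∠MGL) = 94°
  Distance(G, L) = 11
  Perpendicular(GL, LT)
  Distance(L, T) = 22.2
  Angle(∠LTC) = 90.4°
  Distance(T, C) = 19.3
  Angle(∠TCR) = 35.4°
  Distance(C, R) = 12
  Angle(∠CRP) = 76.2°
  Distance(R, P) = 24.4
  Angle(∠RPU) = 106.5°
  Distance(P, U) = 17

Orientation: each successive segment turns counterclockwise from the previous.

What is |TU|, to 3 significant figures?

29.7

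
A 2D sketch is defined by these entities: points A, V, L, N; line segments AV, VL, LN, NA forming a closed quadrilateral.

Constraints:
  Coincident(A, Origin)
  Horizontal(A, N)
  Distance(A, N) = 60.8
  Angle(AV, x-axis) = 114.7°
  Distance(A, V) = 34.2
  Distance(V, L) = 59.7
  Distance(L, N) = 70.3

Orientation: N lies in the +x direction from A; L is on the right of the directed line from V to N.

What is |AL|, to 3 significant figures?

28.0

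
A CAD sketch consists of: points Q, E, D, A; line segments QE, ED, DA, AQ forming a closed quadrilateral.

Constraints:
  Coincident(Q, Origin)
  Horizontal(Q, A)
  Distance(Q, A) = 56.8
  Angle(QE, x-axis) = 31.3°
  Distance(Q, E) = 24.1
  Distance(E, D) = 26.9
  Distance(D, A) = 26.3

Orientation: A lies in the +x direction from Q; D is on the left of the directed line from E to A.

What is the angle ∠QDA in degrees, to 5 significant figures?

88.788°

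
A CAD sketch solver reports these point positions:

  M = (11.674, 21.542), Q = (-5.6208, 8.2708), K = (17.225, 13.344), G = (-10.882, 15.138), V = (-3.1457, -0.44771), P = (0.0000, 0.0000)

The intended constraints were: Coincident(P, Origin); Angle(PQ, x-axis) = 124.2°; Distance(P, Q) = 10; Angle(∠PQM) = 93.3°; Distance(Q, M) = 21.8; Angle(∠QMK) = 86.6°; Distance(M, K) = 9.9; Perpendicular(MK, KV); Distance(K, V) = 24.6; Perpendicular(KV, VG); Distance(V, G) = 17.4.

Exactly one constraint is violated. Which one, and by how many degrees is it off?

Perpendicular(KV, VG) — off by 7.70°.

P = (0.00, 0.00) ✓; PQ at 124.2° ✓; |PQ| = 10.00 ✓; ∠PQM = 93.30° ✓; |QM| = 21.80 ✓; ∠QMK = 86.60° ✓; |MK| = 9.901 ✓; ∠(MK, KV) = 90.00° ✓; |KV| = 24.60 ✓; ∠(KV, VG) = 97.70° ✗; |VG| = 17.40 ✓.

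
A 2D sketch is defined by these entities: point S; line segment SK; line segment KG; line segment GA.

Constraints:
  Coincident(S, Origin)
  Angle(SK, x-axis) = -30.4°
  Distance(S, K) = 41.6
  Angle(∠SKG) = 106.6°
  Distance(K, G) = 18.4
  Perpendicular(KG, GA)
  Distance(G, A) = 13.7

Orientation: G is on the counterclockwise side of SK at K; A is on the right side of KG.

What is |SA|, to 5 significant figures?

61.535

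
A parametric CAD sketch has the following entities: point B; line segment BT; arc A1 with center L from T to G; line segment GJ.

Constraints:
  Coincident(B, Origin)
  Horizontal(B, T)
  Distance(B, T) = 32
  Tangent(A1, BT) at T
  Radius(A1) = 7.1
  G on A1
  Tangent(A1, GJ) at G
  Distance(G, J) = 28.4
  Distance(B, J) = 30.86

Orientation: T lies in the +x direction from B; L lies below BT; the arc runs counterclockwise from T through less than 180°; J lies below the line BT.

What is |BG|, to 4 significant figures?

26.05

B is at the origin; B and T share the same y with |BT| = 32.0 and T on the +x side, so T = (32.00, 0.000). The tangent condition forces LT to be normal to BT, so L = T + (0, -7.1) = (32.00, -7.100). Since LG ⟂ GJ (tangency), |LJ| = √(7.1² + 28.4²) = 29.27 regardless of where G sits on A1. So J lies on both circle(B, 30.86) and circle(L, 29.27); the below-BT intersection is J = (11.97, -28.45). G is the foot of the tangent from J: G = (25.80, -3.642).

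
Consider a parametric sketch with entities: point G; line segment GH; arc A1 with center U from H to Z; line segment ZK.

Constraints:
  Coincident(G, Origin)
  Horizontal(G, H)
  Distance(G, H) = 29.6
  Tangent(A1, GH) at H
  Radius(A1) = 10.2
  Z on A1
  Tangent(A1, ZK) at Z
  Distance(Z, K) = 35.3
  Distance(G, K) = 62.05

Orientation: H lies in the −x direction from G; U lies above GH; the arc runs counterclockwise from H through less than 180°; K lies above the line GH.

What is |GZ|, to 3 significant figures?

27.2

Checks: |UZ| = 10.20 ✓; ∠(UZ, ZK) = 90.00° ✓; |ZK| = 35.30 ✓; |GK| = 62.05 ✓.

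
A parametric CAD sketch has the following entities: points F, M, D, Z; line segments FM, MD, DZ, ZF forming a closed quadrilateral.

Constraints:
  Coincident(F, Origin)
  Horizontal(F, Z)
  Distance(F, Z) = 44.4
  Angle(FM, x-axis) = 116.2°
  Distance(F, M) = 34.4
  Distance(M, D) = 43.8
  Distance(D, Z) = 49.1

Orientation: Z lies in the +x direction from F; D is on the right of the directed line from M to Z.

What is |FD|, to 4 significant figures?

11.81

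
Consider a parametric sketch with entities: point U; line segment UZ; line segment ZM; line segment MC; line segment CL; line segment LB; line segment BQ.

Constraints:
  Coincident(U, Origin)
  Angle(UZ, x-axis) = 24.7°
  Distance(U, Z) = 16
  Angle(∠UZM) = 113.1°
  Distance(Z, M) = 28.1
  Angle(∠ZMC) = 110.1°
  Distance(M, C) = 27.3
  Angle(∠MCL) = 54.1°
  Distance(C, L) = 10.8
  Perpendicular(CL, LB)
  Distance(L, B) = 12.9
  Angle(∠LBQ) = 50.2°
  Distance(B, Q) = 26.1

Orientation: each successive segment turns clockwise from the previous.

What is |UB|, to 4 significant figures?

37.15

∠MCL = 54.1° gives CL at 122.0° from the x-axis; with |CL| = 10.8, L = (19.36, -28.32). CL is perpendicular to LB, so LB runs at 32.00°; with |LB| = 12.9, B = (30.30, -21.49). Then |UB| = |B − U| = 37.15.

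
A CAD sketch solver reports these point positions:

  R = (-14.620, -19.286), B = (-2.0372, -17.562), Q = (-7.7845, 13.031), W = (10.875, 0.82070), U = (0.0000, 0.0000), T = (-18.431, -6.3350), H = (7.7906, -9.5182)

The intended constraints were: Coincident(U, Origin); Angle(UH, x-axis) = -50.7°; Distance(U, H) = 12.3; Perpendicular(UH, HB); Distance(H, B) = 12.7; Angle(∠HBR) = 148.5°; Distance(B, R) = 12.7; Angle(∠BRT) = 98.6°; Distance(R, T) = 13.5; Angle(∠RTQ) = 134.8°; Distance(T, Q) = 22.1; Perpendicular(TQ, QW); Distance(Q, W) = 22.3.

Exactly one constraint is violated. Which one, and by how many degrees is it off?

Perpendicular(TQ, QW) — off by 4.40°.

U = (0.00, 0.00) ✓; UH at -50.70° ✓; |UH| = 12.30 ✓; ∠(UH, HB) = 90.00° ✓; |HB| = 12.70 ✓; ∠HBR = 148.5° ✓; |BR| = 12.70 ✓; ∠BRT = 98.60° ✓; |RT| = 13.50 ✓; ∠RTQ = 134.8° ✓; |TQ| = 22.10 ✓; ∠(TQ, QW) = 94.40° ✗; |QW| = 22.30 ✓.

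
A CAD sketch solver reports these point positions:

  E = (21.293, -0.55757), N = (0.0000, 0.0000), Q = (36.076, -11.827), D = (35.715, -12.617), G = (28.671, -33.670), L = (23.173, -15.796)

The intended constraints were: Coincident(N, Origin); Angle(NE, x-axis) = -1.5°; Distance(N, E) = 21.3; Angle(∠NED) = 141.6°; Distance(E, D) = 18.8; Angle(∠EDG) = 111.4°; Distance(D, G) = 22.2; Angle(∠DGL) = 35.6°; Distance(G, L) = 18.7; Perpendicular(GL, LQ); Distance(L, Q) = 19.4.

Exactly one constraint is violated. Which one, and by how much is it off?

Distance(L, Q) = 19.4 — off by 5.90.

N = (0.00, 0.00) ✓; NE at -1.500° ✓; |NE| = 21.30 ✓; ∠NED = 141.6° ✓; |ED| = 18.80 ✓; ∠EDG = 111.4° ✓; |DG| = 22.20 ✓; ∠DGL = 35.60° ✓; |GL| = 18.70 ✓; ∠(GL, LQ) = 90.00° ✓; |LQ| = 13.50 ✗.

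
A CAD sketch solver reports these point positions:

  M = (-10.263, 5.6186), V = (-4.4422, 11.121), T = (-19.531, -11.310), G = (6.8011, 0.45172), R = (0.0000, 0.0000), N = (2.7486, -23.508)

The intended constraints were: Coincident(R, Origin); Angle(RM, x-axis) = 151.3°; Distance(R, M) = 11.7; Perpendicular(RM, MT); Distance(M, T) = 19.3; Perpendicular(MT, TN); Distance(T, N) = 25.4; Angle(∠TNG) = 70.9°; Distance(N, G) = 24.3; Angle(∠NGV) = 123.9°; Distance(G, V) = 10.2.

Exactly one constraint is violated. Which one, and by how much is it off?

Distance(G, V) = 10.2 — off by 5.30.

R = (0.00, 0.00) ✓; RM at 151.3° ✓; |RM| = 11.70 ✓; ∠(RM, MT) = 90.00° ✓; |MT| = 19.30 ✓; ∠(MT, TN) = 90.00° ✓; |TN| = 25.40 ✓; ∠TNG = 70.90° ✓; |NG| = 24.30 ✓; ∠NGV = 123.9° ✓; |GV| = 15.50 ✗.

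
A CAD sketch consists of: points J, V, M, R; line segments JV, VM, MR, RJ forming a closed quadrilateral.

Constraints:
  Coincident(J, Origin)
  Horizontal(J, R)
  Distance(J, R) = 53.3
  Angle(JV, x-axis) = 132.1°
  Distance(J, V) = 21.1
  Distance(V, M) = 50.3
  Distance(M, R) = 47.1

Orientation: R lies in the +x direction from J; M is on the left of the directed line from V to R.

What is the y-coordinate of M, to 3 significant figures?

40.6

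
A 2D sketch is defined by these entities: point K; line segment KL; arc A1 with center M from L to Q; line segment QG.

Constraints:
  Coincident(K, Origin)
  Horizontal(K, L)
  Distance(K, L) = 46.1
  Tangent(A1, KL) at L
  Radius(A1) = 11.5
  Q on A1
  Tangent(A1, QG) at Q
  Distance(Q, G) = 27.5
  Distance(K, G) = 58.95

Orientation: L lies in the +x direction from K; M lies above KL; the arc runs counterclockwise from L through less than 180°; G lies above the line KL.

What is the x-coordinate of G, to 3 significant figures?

42.3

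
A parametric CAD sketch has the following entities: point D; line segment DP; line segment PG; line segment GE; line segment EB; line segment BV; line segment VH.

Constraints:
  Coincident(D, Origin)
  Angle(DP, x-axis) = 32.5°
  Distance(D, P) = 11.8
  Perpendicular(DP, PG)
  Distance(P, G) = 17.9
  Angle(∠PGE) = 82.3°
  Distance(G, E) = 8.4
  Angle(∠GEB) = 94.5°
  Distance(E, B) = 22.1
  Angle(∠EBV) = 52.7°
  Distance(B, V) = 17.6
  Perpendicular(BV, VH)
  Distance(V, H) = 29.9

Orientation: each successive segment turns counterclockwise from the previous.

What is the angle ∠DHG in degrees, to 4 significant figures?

47.47°

D is at the origin; DP runs at 32.5° with length 11.8, so P = (9.952, 6.340). The perpendicularity gives PG at right angles to DP, so PG runs at 122.5°; with |PG| = 17.9, G = (0.3344, 21.44). ∠PGE = 82.3° gives GE at -139.8° from the x-axis; with |GE| = 8.4, E = (-6.082, 16.01). ∠GEB = 94.5° gives EB at -54.30° from the x-axis; with |EB| = 22.1, B = (6.815, -1.932). ∠EBV = 52.7° gives BV at 73.00° from the x-axis; with |BV| = 17.6, V = (11.96, 14.90). BV ⟂ VH, so VH runs at 163.0°; with |VH| = 29.9, H = (-16.63, 23.64). Then cos ∠DHG = HD·HG / (|HD||HG|), giving 47.47°.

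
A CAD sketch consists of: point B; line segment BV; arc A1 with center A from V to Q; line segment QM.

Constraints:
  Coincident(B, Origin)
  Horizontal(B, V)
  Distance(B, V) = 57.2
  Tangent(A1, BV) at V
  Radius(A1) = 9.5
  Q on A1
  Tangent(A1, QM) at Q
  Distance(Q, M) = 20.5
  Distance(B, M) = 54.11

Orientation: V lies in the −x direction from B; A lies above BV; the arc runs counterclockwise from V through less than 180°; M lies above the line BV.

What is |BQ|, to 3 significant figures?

48.5

B is at the origin; B and V share the same y with |BV| = 57.2 and V on the −x side, so V = (-57.2, 0.00). Since A1 is tangent to BV there, AV ⟂ BV, so A = V + (0, 9.5) = (-57.2, 9.50). Since AQ ⟂ QM (tangency), |AM| = √(9.5² + 20.5²) = 22.6 regardless of where Q sits on A1. So M lies on both circle(B, 54.11) and circle(A, 22.6); the above-BV intersection is M = (-45.7, 29.0). Q is the foot of the tangent from M: Q = (-47.7, 8.56).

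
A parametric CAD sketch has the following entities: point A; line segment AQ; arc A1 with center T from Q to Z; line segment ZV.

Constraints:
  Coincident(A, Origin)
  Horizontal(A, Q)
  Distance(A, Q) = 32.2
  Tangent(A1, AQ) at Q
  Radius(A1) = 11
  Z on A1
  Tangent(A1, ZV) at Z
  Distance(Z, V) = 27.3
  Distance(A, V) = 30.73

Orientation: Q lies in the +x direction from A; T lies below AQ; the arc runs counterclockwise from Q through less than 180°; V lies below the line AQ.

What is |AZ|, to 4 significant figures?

23.31

Checks: |TZ| = 11.00 ✓; ∠(TZ, ZV) = 90.00° ✓; |ZV| = 27.30 ✓; |AV| = 30.73 ✓.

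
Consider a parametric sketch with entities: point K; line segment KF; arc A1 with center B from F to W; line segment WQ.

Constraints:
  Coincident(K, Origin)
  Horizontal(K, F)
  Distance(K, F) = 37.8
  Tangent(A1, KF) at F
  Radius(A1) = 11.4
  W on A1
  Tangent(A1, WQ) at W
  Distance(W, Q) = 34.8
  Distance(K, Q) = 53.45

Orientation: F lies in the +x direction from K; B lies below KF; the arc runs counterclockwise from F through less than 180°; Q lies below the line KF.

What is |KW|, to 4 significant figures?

28.80

K is at the origin; KF is horizontal with |KF| = 37.8 and F on the +x side, so F = (37.80, 0.000). Tangency of A1 to KF means the radius BF is perpendicular to KF, so B = F + (0, -11.4) = (37.80, -11.40). Since BW ⟂ WQ (tangency), |BQ| = √(11.4² + 34.8²) = 36.62 regardless of where W sits on A1. So Q lies on both circle(K, 53.45) and circle(B, 36.62); the below-KF intersection is Q = (26.71, -46.30). W is the foot of the tangent from Q: W = (26.40, -11.50).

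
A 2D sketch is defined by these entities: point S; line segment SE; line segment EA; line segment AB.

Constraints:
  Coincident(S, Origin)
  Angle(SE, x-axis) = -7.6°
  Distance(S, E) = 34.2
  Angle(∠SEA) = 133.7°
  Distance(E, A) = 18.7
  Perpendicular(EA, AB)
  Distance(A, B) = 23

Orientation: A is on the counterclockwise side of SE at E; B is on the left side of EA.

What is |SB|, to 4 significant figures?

42.36

S is at the origin; SE runs at -7.6° with length 34.2, so E = 34.2·(cos -7.6°, sin -7.6°) = (33.90, -4.523). ∠SEA = 133.7°, so EA runs at -7.6° + (180° − 133.7°) = 38.70° from the x-axis; with |EA| = 18.7, A = E + 18.7·(cos 38.70°, sin 38.70°) = (48.49, 7.169). EA ⟂ AB; with |AB| = 23.0 on the left of EA, B = A + 23.0·(-0.6252, 0.7804) = (34.11, 25.12). Then |SB| = |B − S| = 42.36.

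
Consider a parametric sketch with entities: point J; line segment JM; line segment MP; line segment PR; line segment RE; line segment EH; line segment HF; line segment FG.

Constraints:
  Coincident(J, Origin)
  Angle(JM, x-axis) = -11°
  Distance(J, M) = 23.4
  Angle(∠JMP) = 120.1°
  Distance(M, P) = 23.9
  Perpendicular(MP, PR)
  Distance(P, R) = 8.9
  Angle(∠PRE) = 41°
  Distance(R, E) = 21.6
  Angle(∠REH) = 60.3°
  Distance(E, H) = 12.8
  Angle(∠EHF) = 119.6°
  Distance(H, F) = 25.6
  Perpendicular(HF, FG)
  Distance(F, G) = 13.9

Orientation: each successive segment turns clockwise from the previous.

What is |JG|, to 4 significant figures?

40.31

J is at the origin; JM runs at -11.0° with length 23.4, so M = (22.97, -4.465). ∠JMP = 120.1° gives MP at -70.90° from the x-axis; with |MP| = 23.9, P = (30.79, -27.05). The perpendicularity gives PR at right angles to MP, so PR runs at -160.9°; with |PR| = 8.9, R = (22.38, -29.96). ∠PRE = 41.0° gives RE at 60.10° from the x-axis; with |RE| = 21.6, E = (33.15, -11.24). ∠REH = 60.3° gives EH at -59.60° from the x-axis; with |EH| = 12.8, H = (39.63, -22.28). ∠EHF = 119.6° gives HF at -120.0° from the x-axis; with |HF| = 25.6, F = (26.83, -44.45). The perpendicularity gives FG at right angles to HF, so FG runs at 150.0°; with |FG| = 13.9, G = (14.79, -37.50). Then |JG| = |G − J| = 40.31.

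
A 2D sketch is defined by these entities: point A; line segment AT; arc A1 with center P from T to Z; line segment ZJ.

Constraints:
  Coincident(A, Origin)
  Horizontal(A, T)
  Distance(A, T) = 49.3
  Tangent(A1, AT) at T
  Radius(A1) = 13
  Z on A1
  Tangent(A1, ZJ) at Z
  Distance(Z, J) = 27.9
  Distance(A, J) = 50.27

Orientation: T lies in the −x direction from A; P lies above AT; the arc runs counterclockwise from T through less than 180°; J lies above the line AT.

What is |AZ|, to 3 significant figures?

38.1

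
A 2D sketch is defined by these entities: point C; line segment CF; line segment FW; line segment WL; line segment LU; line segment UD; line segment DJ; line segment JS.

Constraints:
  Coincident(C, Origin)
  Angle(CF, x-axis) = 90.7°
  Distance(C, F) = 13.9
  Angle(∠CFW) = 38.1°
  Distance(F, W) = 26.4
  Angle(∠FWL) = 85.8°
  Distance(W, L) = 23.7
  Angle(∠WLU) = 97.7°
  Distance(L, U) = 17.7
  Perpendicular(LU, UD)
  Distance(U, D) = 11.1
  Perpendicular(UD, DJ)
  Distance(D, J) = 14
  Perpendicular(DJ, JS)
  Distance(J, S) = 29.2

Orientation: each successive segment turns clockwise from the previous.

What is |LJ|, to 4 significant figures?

11.70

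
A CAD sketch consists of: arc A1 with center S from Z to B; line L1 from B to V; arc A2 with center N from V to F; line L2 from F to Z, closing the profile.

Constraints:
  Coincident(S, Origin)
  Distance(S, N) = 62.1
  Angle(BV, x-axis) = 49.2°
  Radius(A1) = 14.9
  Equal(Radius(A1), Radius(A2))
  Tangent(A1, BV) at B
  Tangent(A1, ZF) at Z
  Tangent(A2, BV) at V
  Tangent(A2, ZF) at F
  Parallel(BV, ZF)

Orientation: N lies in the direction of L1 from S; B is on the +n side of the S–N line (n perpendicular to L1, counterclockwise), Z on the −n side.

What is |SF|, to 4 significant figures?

63.86

Tangency of A1 to both parallel lines with radius 14.9 puts B and Z at S ± 14.9·n: B = (-11.28, 9.736), Z = (11.28, -9.736). Equal radii place V and F the same way about N: V = N + 14.9·n = (29.30, 56.75), F = N − 14.9·n = (51.86, 37.27). Then |SF| = |F − S| = 63.86.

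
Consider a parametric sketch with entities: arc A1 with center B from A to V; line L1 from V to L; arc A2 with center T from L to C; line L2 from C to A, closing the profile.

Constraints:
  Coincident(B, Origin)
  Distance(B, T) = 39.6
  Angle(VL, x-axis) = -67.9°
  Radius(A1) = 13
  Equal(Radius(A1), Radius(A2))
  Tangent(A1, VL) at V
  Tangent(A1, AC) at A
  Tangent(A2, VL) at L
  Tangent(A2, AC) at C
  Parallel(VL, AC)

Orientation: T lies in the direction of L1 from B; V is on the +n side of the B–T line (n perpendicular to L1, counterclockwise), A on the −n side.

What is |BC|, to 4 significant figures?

41.68

Tangency of A1 to both parallel lines with radius 13.0 puts V and A at B ± 13.0·n: V = (12.04, 4.891), A = (-12.04, -4.891). Equal radii place L and C the same way about T: L = T + 13.0·n = (26.94, -31.80), C = T − 13.0·n = (2.854, -41.58). Then |BC| = |C − B| = 41.68.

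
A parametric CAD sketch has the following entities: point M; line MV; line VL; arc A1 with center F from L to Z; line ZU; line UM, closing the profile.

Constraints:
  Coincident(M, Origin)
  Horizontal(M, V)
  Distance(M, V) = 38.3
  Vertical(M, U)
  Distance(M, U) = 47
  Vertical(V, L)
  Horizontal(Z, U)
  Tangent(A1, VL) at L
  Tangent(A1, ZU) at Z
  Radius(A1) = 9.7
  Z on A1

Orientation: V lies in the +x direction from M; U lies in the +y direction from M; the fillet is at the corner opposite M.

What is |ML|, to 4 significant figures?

53.46

The virtual corner opposite M is at (38.30, 47.00). A1 meets VL tangentially, so FL is at right angles to VL and A1 meets ZU tangentially, so FZ is at right angles to ZU, with radius 9.7, so the center F sits 9.7 in from both sides at F = (28.60, 37.30). That places the tangent points at L = (38.30, 37.30) on VL and Z = (28.60, 47.00) on ZU. Then |ML| = |L − M| = 53.46.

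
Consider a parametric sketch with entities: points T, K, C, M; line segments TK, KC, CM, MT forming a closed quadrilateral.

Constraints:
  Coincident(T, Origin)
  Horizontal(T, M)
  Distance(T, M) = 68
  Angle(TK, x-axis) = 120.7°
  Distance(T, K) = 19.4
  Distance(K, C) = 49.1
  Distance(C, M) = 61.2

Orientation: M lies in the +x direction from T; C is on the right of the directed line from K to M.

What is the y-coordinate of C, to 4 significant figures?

-26.77

T is at the origin; TM is horizontal with |TM| = 68.0 and M in +x, so M = (68.0, 0). TK runs at 120.7° with |TK| = 19.4, so K = (-9.905, 16.68). C is determined by |KC| = 49.1 and |CM| = 61.2 together: it lies at the intersection of circle(K, 49.1) and circle(M, 61.2). With |KM| = 79.67, the foot of the radical line on KM is 31.46 from K and the perpendicular offset is √(49.1² − 31.46²) = 37.70. Taking the right-of-KM solution: C = (12.96, -26.77).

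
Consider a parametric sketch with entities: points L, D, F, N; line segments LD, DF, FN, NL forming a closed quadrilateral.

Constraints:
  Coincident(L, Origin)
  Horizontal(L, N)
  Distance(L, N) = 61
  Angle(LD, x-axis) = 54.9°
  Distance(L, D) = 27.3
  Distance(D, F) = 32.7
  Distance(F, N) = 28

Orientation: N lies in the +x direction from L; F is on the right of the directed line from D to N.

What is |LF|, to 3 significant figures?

33.9

Checks: |DF| = 32.70 ✓; |FN| = 28.00 ✓.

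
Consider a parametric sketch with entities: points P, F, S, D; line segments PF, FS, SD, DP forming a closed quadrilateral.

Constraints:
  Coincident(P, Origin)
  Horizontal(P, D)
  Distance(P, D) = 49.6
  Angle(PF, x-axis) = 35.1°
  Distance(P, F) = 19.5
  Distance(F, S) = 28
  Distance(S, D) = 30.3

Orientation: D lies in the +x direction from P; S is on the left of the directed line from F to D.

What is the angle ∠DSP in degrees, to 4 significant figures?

75.65°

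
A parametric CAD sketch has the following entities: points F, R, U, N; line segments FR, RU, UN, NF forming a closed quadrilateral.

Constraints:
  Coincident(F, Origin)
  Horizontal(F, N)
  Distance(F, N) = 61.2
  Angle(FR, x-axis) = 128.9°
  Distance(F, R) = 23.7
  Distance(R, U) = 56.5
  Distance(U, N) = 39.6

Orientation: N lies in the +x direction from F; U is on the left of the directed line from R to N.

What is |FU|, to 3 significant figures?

51.7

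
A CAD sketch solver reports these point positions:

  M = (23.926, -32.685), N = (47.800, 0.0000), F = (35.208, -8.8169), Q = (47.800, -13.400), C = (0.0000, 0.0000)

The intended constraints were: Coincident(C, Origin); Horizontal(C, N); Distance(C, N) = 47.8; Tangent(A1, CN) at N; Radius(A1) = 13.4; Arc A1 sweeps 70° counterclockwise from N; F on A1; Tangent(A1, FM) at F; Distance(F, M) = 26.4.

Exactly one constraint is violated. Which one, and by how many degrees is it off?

Tangent(A1, FM) at F — off by 5.30°.

C = (0.00, 0.00) ✓; C.y = 0.00, N.y = 0.00 ✓; |CN| = 47.80 ✓; ∠(QN, NC) = 90.00° ✓; |QN| = 13.40 ✓; bearing(Q→F) − bearing(Q→N) = 70.00° ✓; |QF| = 13.40 ✓; ∠(QF, FM) = 95.30° ✗; |FM| = 26.40 ✓.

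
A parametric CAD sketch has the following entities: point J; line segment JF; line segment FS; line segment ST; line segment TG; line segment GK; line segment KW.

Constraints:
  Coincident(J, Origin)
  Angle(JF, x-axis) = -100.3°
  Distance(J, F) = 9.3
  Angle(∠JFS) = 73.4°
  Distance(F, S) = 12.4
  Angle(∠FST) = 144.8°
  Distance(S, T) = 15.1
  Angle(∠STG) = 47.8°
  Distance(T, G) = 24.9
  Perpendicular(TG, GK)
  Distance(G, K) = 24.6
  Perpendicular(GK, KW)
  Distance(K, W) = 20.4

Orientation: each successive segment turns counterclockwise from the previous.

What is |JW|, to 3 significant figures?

26.3

J is at the origin; JF runs at -100.3° with length 9.3, so F = (-1.66, -9.15). ∠JFS = 73.4° gives FS at 6.30° from the x-axis; with |FS| = 12.4, S = (10.7, -7.79). ∠FST = 144.8° gives ST at 41.5° from the x-axis; with |ST| = 15.1, T = (22.0, 2.22). ∠STG = 47.8° gives TG at 174° from the x-axis; with |TG| = 24.9, G = (-2.78, 4.95). TG ⟂ GK, so GK runs at -96.3°; with |GK| = 24.6, K = (-5.48, -19.5). GK ⟂ KW, so KW runs at -6.30°; with |KW| = 20.4, W = (14.8, -21.7). Then |JW| = |W − J| = 26.3.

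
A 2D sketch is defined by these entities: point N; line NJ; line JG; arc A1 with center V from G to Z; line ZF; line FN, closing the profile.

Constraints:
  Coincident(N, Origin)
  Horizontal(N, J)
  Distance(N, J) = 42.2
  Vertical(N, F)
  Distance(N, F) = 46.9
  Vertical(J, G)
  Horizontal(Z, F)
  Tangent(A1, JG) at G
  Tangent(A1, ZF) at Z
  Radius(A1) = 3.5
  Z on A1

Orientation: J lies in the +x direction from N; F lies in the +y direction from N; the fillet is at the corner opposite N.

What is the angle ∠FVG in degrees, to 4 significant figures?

174.8°

The virtual corner opposite N is at (42.20, 46.90). The tangent condition forces VG to be normal to JG and A1 meets ZF tangentially, so VZ is at right angles to ZF, with radius 3.5, so the center V sits 3.5 in from both sides at V = (38.70, 43.40). That places the tangent points at G = (42.20, 43.40) on JG and Z = (38.70, 46.90) on ZF. Then cos ∠FVG = VF·VG / (|VF||VG|), giving 174.8°.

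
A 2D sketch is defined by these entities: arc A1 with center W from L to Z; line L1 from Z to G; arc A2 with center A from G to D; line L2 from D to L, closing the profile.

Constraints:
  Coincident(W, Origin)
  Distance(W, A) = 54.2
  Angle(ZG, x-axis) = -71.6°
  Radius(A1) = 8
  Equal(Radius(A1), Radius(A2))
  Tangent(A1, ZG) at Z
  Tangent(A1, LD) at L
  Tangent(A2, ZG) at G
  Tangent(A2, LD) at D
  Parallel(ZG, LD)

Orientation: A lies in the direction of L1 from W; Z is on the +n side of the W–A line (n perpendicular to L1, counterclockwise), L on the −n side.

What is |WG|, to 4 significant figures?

54.79

Tangency of A1 to both parallel lines with radius 8.0 puts Z and L at W ± 8.0·n: Z = (7.591, 2.525), L = (-7.591, -2.525). Equal radii place G and D the same way about A: G = A + 8.0·n = (24.70, -48.90), D = A − 8.0·n = (9.517, -53.95). Then |WG| = |G − W| = 54.79.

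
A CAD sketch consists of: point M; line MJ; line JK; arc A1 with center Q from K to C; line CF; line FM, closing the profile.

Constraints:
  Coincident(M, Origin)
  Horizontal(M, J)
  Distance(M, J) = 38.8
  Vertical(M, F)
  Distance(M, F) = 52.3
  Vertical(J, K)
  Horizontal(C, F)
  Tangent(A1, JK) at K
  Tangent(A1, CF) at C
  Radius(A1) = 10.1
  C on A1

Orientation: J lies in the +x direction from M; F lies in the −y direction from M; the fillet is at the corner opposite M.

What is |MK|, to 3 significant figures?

57.3

M is at the origin; MJ is horizontal with |MJ| = 38.8 and J on the +x side, so J = (38.8, 0.00). MF is vertical with |MF| = 52.3 and F on the −y side, so F = (0.00, -52.3). The virtual corner opposite M is at (38.8, -52.3). A1 meets JK tangentially, so QK is at right angles to JK and the tangent condition forces QC to be normal to CF, with radius 10.1, so the center Q sits 10.1 in from both sides at Q = (28.7, -42.2). That places the tangent points at K = (38.8, -42.2) on JK and C = (28.7, -52.3) on CF. Then |MK| = |K − M| = 57.3.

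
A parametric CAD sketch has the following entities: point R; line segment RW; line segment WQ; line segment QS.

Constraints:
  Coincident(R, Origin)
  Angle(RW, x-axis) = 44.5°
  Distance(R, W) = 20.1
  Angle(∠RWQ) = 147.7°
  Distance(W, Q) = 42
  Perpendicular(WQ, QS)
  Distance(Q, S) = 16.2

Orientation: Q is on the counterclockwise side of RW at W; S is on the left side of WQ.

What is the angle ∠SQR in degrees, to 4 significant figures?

79.68°

R is at the origin; RW runs at 44.5° with length 20.1, so W = 20.1·(cos 44.5°, sin 44.5°) = (14.34, 14.09). ∠RWQ = 147.7°, so WQ runs at 44.5° + (180° − 147.7°) = 76.80° from the x-axis; with |WQ| = 42.0, Q = W + 42.0·(cos 76.80°, sin 76.80°) = (23.93, 54.98). WQ ⟂ QS; with |QS| = 16.2 on the left of WQ, S = Q + 16.2·(-0.9736, 0.2284) = (8.155, 58.68). Then cos ∠SQR = QS·QR / (|QS||QR|), giving 79.68°.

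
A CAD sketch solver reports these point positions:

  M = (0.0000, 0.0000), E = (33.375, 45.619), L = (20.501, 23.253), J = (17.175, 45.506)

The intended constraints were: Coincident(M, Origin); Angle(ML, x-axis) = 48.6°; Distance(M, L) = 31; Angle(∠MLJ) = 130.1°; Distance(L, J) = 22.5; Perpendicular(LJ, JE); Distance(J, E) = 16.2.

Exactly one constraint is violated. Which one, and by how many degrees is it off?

Perpendicular(LJ, JE) — off by 8.10°.

M = (0.00, 0.00) ✓; ML at 48.60° ✓; |ML| = 31.00 ✓; ∠MLJ = 130.1° ✓; |LJ| = 22.50 ✓; ∠(LJ, JE) = 98.10° ✗; |JE| = 16.20 ✓.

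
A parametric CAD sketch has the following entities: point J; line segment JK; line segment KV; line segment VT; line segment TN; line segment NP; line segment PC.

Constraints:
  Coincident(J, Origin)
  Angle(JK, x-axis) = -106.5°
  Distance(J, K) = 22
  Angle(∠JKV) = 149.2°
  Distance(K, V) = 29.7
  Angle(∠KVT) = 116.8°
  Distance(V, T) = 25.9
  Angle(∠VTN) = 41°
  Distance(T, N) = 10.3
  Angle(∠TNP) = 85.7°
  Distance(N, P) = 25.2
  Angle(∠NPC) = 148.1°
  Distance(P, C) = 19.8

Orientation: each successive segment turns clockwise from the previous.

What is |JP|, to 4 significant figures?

63.68

J is at the origin; JK runs at -106.5° with length 22.0, so K = (-6.248, -21.09). ∠JKV = 149.2° gives KV at -137.3° from the x-axis; with |KV| = 29.7, V = (-28.08, -41.24). ∠KVT = 116.8° gives VT at 159.5° from the x-axis; with |VT| = 25.9, T = (-52.34, -32.17). ∠VTN = 41.0° gives TN at 20.50° from the x-axis; with |TN| = 10.3, N = (-42.69, -28.56). ∠TNP = 85.7° gives NP at -73.80° from the x-axis; with |NP| = 25.2, P = (-35.66, -52.76). Then |JP| = |P − J| = 63.68.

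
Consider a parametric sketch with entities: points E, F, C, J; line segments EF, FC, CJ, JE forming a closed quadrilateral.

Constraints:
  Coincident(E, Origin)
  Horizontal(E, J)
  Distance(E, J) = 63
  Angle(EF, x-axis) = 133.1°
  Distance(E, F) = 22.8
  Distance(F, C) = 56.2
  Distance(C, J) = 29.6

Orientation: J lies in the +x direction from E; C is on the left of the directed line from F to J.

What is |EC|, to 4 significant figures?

44.92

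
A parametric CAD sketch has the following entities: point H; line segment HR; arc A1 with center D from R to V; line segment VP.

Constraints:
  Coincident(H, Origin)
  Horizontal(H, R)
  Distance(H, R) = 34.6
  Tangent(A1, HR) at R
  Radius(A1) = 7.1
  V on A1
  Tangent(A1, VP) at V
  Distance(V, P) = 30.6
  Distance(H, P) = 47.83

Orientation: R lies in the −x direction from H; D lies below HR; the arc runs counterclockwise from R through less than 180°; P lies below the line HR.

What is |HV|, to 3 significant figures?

42.3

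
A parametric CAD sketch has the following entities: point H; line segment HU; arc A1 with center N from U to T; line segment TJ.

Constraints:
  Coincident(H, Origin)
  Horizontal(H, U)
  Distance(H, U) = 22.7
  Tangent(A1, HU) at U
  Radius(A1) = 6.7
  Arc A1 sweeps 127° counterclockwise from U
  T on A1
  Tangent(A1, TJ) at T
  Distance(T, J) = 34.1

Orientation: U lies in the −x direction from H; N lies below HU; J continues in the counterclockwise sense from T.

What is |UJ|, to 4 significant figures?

40.88

On A1, U sits at bearing 90° from N; a 127° counterclockwise sweep puts T at bearing 217°, so T = N + 6.7·(cos 217°, sin 217°) = (-28.05, -10.73). Since A1 is tangent to TJ there, NT ⟂ TJ, so TJ runs along (−sin 217°, cos 217°); with |TJ| = 34.1, J = (-7.529, -37.97). Then |UJ| = |J − U| = 40.88.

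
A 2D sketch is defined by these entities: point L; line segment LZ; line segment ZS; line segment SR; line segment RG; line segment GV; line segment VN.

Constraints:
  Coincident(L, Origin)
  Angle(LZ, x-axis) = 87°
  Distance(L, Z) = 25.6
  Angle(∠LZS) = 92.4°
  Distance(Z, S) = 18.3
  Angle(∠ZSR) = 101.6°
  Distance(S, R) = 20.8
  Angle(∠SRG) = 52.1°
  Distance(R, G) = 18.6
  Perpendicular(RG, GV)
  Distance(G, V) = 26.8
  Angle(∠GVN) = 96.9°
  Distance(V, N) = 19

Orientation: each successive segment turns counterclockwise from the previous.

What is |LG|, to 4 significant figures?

15.10

∠ZSR = 101.6° gives SR at -107.0° from the x-axis; with |SR| = 20.8, R = (-22.96, 7.396). ∠SRG = 52.1° gives RG at 20.90° from the x-axis; with |RG| = 18.6, G = (-5.584, 14.03). Then |LG| = |G − L| = 15.10.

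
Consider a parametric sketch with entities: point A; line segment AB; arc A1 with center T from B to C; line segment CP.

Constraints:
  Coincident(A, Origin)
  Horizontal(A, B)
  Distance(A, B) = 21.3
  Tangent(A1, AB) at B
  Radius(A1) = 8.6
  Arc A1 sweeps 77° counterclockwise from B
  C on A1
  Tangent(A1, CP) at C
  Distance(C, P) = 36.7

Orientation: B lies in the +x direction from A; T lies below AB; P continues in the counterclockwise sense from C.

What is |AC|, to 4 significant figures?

14.54

A is at the origin; A and B share the same y with |AB| = 21.3 and B on the +x side, so B = (21.30, 0.000). The tangent condition forces TB to be normal to AB, so T = B + (0, -8.6) = (21.30, -8.600). On A1, B sits at bearing 90° from T; a 77° counterclockwise sweep puts C at bearing 167°, so C = T + 8.6·(cos 167°, sin 167°) = (12.92, -6.665). Then |AC| = |C − A| = 14.54.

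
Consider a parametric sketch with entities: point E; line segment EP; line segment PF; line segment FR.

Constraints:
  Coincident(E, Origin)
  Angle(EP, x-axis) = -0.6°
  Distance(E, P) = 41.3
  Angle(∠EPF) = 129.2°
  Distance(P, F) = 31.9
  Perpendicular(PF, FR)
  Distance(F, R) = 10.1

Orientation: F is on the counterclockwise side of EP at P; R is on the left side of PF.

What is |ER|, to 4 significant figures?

62.00

E is at the origin; EP runs at -0.6° with length 41.3, so P = 41.3·(cos -0.6°, sin -0.6°) = (41.30, -0.4325). ∠EPF = 129.2°, so PF runs at -0.6° + (180° − 129.2°) = 50.20° from the x-axis; with |PF| = 31.9, F = P + 31.9·(cos 50.20°, sin 50.20°) = (61.72, 24.08). PF ⟂ FR; with |FR| = 10.1 on the left of PF, R = F + 10.1·(-0.7683, 0.6401) = (53.96, 30.54). Then |ER| = |R − E| = 62.00.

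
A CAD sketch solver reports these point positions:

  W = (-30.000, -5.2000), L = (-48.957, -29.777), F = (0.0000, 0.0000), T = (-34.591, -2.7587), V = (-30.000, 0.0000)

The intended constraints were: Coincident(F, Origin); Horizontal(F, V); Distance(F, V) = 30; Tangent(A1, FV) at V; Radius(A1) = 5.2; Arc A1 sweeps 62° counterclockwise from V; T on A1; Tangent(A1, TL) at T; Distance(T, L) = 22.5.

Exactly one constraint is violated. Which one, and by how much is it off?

Distance(T, L) = 22.5 — off by 8.10.

F = (0.00, 0.00) ✓; F.y = 0.00, V.y = 0.00 ✓; |FV| = 30.00 ✓; ∠(WV, VF) = 90.00° ✓; |WV| = 5.200 ✓; bearing(W→T) − bearing(W→V) = 62.00° ✓; |WT| = 5.200 ✓; ∠(WT, TL) = 90.00° ✓; |TL| = 30.60 ✗.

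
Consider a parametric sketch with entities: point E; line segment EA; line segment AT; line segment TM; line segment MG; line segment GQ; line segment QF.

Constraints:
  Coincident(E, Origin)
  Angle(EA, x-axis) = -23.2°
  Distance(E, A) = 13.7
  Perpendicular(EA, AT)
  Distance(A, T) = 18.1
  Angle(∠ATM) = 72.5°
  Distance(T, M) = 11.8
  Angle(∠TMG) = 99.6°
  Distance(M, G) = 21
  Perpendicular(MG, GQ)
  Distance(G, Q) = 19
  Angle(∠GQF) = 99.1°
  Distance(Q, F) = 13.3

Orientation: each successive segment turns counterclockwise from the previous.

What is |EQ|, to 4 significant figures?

24.42

E is at the origin; EA runs at -23.2° with length 13.7, so A = (12.59, -5.397). EA is perpendicular to AT, so AT runs at 66.80°; with |AT| = 18.1, T = (19.72, 11.24). ∠ATM = 72.5° gives TM at 174.3° from the x-axis; with |TM| = 11.8, M = (7.981, 12.41). ∠TMG = 99.6° gives MG at -105.3° from the x-axis; with |MG| = 21.0, G = (2.440, -7.844). MG ⟂ GQ, so GQ runs at -15.30°; with |GQ| = 19.0, Q = (20.77, -12.86). Then |EQ| = |Q − E| = 24.42.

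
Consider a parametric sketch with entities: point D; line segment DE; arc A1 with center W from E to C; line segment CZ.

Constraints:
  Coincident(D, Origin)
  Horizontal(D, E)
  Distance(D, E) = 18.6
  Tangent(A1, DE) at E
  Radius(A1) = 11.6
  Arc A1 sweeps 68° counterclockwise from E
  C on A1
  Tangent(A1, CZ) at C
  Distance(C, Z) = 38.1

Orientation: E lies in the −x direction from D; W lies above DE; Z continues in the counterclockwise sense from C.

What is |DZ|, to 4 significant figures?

43.06

D is at the origin; D and E share the same y with |DE| = 18.6 and E on the −x side, so E = (-18.60, 0.000). Tangency of A1 to DE means the radius WE is perpendicular to DE, so W = E + (0, 11.6) = (-18.60, 11.60). On A1, E sits at bearing -90° from W; a 68° counterclockwise sweep puts C at bearing -22°, so C = W + 11.6·(cos -22°, sin -22°) = (-7.845, 7.255). The tangent condition forces WC to be normal to CZ, so CZ runs along (−sin -22°, cos -22°); with |CZ| = 38.1, Z = (6.428, 42.58). Then |DZ| = |Z − D| = 43.06.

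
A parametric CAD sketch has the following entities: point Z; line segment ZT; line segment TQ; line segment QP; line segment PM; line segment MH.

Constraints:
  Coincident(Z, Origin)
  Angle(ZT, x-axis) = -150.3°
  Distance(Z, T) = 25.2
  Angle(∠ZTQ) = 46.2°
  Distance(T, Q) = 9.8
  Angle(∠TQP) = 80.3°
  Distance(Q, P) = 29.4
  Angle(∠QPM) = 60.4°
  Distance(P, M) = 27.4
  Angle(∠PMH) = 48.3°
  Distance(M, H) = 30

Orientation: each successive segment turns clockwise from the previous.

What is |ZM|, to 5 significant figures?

34.430

∠TQP = 80.3° gives QP at -23.800° from the x-axis; with |QP| = 29.4, P = (7.3977, -14.845). ∠QPM = 60.4° gives PM at -143.40° from the x-axis; with |PM| = 27.4, M = (-14.599, -31.182). Then |ZM| = |M − Z| = 34.430.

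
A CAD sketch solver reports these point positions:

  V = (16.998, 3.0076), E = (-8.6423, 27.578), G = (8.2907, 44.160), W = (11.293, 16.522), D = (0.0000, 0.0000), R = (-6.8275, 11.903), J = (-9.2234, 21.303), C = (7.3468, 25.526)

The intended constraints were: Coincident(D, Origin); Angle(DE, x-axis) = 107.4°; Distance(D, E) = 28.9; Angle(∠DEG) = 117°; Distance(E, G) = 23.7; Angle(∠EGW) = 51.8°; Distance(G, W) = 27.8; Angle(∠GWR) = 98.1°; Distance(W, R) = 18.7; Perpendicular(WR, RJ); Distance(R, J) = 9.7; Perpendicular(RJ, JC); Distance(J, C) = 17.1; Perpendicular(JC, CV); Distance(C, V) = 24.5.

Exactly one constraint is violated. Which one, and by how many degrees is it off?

Perpendicular(JC, CV) — off by 8.90°.

D = (0.00, 0.00) ✓; DE at 107.4° ✓; |DE| = 28.90 ✓; ∠DEG = 117.0° ✓; |EG| = 23.70 ✓; ∠EGW = 51.80° ✓; |GW| = 27.80 ✓; ∠GWR = 98.10° ✓; |WR| = 18.70 ✓; ∠(WR, RJ) = 90.00° ✓; |RJ| = 9.701 ✓; ∠(RJ, JC) = 90.00° ✓; |JC| = 17.10 ✓; ∠(JC, CV) = 81.10° ✗; |CV| = 24.50 ✓.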